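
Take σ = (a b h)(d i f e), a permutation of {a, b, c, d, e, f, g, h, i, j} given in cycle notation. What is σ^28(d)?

d lies in the 4-cycle (d i f e).
Since the cycle has length 4, σ^28 acts on it the same as σ^0 (28 mod 4 = 0).
So σ^28(d) = d.

d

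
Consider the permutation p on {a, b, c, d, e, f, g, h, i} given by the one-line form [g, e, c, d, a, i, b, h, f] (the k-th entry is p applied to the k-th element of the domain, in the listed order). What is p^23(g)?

a

Tracing g → b → … returns to g after 4 steps, so g lies in a 4-cycle (a g b e).
On a 4-cycle, p^4 is the identity, so p^23 = p^3 there (23 ≡ 3 mod 4).
Advancing 3 steps from g: g → b → e → a.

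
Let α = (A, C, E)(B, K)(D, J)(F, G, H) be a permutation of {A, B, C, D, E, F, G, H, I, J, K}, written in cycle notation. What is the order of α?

The disjoint cycles have lengths 3, 3, 2, 2, 1.
The order is lcm(3, 3, 2, 2) = 6.

6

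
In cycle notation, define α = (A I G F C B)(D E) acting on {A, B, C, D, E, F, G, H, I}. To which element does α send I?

Within (A I G F C B), I ↦ G.

G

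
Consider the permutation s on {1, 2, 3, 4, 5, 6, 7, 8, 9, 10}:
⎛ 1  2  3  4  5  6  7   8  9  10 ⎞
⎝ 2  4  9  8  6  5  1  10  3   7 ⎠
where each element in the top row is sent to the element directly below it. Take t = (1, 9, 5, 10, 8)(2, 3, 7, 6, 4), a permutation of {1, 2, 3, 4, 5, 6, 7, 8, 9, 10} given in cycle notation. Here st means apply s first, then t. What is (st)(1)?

3

First apply s: s(1) = 2, then t(2) = 3. Thus (st)(1) = 3.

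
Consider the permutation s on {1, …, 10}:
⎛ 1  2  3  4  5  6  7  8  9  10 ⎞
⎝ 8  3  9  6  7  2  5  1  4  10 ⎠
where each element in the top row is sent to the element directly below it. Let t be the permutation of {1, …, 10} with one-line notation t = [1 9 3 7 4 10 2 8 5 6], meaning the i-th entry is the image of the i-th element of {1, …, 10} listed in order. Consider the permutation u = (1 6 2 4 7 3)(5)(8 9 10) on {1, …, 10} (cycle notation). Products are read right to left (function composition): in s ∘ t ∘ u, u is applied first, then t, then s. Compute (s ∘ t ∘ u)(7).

9

Chase 7: u(7) = 3; t(3) = 3; s(3) = 9. Hence (s ∘ t ∘ u)(7) = 9.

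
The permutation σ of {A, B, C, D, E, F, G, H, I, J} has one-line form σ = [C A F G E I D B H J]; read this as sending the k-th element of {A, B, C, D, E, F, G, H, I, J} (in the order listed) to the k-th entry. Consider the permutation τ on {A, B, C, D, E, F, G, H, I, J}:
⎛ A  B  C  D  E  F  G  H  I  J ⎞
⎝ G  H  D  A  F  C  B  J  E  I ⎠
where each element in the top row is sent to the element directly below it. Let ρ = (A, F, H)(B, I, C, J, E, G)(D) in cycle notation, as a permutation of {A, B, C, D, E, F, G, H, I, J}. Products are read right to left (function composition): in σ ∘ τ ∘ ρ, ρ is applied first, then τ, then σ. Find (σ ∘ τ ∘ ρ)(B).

E

(σ ∘ τ ∘ ρ)(B) = σ(τ(ρ(B))). ρ(B) = I, then τ(I) = E, then σ(E) = E, so the result is E.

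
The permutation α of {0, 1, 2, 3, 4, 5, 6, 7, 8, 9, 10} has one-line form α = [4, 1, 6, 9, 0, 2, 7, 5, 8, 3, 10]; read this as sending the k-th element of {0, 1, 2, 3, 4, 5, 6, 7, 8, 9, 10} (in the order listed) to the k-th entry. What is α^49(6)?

Tracing 6 → 7 → … returns to 6 after 4 steps, so 6 lies in a 4-cycle (2 6 7 5).
On a 4-cycle, α^4 is the identity, so α^49 = α^1 there (49 ≡ 1 mod 4).
Stepping 1 place around the cycle: 6 → 7.

7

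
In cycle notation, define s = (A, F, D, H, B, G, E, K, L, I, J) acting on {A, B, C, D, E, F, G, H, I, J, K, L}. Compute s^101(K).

K lies in the 11-cycle (A, F, D, H, B, G, E, K, L, I, J).
On an 11-cycle, s^11 is the identity, so s^101 = s^2 there (101 ≡ 2 mod 11).
Stepping 2 places around the cycle: K → L → I.

I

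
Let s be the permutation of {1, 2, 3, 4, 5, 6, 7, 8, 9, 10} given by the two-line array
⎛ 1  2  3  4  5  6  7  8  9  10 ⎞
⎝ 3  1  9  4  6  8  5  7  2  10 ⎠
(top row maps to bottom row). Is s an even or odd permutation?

even

In disjoint-cycle form the cycle lengths are 4, 4, 1, 1.
A cycle is odd iff its length is even; s has 2 even-length cycles, so sgn(s) = (−1)^2 and s is even.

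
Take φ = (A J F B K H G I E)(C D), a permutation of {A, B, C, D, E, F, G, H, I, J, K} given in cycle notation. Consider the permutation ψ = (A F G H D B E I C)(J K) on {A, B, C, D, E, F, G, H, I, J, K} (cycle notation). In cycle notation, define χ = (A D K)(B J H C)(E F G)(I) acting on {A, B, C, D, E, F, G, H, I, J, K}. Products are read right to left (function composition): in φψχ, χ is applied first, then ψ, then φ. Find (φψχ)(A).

(φψχ)(A) = φ(ψ(χ(A))). χ(A) = D, then ψ(D) = B, then φ(B) = K, so the result is K.

K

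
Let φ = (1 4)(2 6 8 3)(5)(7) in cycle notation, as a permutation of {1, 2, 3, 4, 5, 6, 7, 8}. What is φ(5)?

The 1-cycle (5) fixes 5, so φ(5) = 5.

5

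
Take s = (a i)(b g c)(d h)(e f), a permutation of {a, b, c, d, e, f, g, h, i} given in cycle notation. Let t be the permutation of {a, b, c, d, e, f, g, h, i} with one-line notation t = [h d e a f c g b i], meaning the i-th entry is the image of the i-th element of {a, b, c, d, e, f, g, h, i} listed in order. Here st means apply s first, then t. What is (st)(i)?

s(i) = a, then t(a) = h; composing gives (st)(i) = h.

h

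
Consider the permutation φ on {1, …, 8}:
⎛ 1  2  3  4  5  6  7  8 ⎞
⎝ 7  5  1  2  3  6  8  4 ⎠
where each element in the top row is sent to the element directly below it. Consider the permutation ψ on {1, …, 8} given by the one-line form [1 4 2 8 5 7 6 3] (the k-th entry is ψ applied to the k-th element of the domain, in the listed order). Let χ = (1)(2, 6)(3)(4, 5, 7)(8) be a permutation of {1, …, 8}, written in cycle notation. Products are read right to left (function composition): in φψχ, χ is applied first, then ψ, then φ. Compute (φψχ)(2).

Chase 2: χ(2) = 6; ψ(6) = 7; φ(7) = 8. Hence (φψχ)(2) = 8.

8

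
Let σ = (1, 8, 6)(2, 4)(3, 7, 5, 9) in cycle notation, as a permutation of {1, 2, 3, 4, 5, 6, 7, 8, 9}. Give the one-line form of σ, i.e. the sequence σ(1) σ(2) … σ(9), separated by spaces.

8 4 7 2 9 1 5 6 3

Reading each image from the cycles: 1→8, 2→4, 3→7, 4→2, 5→9, 6→1, 7→5, 8→6, 9→3.
Listing these in domain order gives 8 4 7 2 9 1 5 6 3.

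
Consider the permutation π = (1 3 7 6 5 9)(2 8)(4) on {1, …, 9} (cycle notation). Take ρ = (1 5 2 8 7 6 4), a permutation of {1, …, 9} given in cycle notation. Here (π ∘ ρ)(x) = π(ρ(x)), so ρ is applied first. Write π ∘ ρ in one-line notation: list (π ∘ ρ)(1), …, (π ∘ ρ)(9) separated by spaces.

9 2 7 3 8 4 5 6 1

(π ∘ ρ)(x) = π(ρ(x)). Computing each image: π(ρ(1)) = π(5) = 9, π(ρ(2)) = π(8) = 2, π(ρ(3)) = π(3) = 7, π(ρ(4)) = π(1) = 3, π(ρ(5)) = π(2) = 8, π(ρ(6)) = π(4) = 4, π(ρ(7)) = π(6) = 5, π(ρ(8)) = π(7) = 6, π(ρ(9)) = π(9) = 1.
Hence π ∘ ρ = [9 2 7 3 8 4 5 6 1].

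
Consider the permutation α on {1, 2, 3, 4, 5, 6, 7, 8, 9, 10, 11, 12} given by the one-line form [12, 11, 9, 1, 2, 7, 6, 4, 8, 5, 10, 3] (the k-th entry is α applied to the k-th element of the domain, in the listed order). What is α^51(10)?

11

Tracing 10 → 5 → … returns to 10 after 4 steps, so 10 lies in a 4-cycle (2, 11, 10, 5).
On a 4-cycle, α^4 is the identity, so α^51 = α^3 there (51 ≡ 3 mod 4).
Advancing 3 steps from 10: 10 → 5 → 2 → 11.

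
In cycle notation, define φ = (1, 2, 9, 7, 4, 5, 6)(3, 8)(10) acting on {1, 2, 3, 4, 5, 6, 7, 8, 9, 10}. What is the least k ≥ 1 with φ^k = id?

14

The cycle type of φ is (7, 2, 1).
The order of φ is the least common multiple of its cycle lengths: lcm(7, 2) = 14.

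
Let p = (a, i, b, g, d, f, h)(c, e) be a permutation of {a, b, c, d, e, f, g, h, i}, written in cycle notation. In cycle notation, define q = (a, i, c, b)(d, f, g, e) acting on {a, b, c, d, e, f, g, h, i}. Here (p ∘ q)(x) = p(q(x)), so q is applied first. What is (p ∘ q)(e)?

f

(p ∘ q)(e) = p(q(e)). q(e) = d, then p(d) = f. So (p ∘ q)(e) = f.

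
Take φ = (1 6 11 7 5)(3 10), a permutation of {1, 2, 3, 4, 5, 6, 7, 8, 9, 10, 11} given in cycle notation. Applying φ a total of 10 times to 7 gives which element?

7

7 lies in the 5-cycle (1 6 11 7 5).
Powers repeat with period 5 on this cycle, and 10 mod 5 = 0, so φ^10(7) = φ^0(7).
So φ^10(7) = 7.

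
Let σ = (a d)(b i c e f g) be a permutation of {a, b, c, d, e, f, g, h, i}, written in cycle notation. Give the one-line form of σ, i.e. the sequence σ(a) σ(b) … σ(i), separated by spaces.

d i e a f g b h c

Each element maps to the next entry in its cycle (wrapping to the front): a→d, b→i, c→e, d→a, e→f, f→g, g→b, h→h, i→c.
So the one-line form is d i e a f g b h c.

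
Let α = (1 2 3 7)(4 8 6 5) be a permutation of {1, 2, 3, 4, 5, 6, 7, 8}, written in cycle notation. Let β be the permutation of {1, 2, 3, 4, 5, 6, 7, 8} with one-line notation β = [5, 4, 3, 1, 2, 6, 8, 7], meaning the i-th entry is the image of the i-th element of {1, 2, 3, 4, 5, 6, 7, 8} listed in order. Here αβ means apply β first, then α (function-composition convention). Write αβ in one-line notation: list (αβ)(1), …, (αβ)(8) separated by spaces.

4 8 7 2 3 5 6 1

Chase each element through β then α: 1 → 5 → 4; 2 → 4 → 8; 3 → 3 → 7; 4 → 1 → 2; 5 → 2 → 3; 6 → 6 → 5; 7 → 8 → 6; 8 → 7 → 1.
So αβ in one-line form is 4 8 7 2 3 5 6 1.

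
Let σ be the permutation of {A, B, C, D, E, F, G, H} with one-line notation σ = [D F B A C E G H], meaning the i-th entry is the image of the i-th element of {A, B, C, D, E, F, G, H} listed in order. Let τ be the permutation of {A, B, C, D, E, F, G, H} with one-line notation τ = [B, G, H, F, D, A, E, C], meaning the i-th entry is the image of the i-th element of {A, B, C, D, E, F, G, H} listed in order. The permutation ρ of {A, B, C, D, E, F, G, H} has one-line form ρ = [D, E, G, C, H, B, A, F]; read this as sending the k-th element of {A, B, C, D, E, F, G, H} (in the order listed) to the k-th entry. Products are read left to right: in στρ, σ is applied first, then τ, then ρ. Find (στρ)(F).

Chase F: σ(F) = E; τ(E) = D; ρ(D) = C. Hence (στρ)(F) = C.

C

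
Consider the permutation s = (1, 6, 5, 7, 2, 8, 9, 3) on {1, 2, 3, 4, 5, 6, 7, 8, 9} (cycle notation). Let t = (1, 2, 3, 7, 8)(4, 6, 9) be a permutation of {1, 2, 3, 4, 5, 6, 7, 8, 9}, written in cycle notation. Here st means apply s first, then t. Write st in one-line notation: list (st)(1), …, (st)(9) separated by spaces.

(st)(x) = t(s(x)). Computing each image: t(s(1)) = t(6) = 9, t(s(2)) = t(8) = 1, t(s(3)) = t(1) = 2, t(s(4)) = t(4) = 6, t(s(5)) = t(7) = 8, t(s(6)) = t(5) = 5, t(s(7)) = t(2) = 3, t(s(8)) = t(9) = 4, t(s(9)) = t(3) = 7.
Hence st = [9 1 2 6 8 5 3 4 7].

9 1 2 6 8 5 3 4 7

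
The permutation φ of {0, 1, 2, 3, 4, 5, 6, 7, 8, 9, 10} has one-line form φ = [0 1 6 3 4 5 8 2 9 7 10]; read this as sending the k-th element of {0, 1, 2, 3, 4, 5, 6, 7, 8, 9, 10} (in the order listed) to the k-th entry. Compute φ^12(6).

Tracing 6 → 8 → … returns to 6 after 5 steps, so 6 lies in a 5-cycle (2, 6, 8, 9, 7).
Powers repeat with period 5 on this cycle, and 12 mod 5 = 2, so φ^12(6) = φ^2(6).
Advancing 2 steps from 6: 6 → 8 → 9.

9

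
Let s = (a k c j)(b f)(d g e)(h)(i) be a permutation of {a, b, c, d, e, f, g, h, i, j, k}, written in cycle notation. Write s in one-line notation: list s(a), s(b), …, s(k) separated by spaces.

Reading each image from the cycles: a↦k, b↦f, c↦j, d↦g, e↦d, f↦b, g↦e, h↦h, i↦i, j↦a, k↦c.
So the one-line form is k f j g d b e h i a c.

k f j g d b e h i a c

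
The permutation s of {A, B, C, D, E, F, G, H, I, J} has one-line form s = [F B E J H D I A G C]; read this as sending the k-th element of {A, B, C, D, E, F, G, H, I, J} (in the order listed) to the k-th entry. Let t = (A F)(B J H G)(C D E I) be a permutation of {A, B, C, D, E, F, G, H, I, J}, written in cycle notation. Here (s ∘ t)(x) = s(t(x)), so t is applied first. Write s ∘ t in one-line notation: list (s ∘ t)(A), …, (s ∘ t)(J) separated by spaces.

(s ∘ t)(x) = s(t(x)). Computing each image: s(t(A)) = s(F) = D, s(t(B)) = s(J) = C, s(t(C)) = s(D) = J, s(t(D)) = s(E) = H, s(t(E)) = s(I) = G, s(t(F)) = s(A) = F, s(t(G)) = s(B) = B, s(t(H)) = s(G) = I, s(t(I)) = s(C) = E, s(t(J)) = s(H) = A.
Hence s ∘ t = [D C J H G F B I E A].

D C J H G F B I E A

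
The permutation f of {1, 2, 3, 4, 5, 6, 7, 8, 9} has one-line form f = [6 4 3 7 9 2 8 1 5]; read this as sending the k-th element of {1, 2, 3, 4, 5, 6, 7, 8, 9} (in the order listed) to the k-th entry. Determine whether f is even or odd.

even

In disjoint-cycle form the cycle lengths are 6, 2, 1.
A cycle of length ℓ contributes ℓ−1 transpositions, so f is a product of 5 + 1 = 6 transpositions — even.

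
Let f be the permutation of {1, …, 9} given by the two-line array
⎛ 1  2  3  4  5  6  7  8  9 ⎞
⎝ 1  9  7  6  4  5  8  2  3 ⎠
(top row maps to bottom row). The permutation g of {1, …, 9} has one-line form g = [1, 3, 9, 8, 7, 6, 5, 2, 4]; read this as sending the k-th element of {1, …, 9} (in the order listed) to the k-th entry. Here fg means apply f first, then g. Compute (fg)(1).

1

f(1) = 1, then g(1) = 1; composing gives (fg)(1) = 1.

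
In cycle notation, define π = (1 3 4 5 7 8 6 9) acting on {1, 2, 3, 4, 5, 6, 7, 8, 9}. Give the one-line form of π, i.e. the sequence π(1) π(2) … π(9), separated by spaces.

3 2 4 5 7 9 8 6 1

Reading each image from the cycles: 1→3, 2→2, 3→4, 4→5, 5→7, 6→9, 7→8, 8→6, 9→1.
Listing these in domain order gives 3 2 4 5 7 9 8 6 1.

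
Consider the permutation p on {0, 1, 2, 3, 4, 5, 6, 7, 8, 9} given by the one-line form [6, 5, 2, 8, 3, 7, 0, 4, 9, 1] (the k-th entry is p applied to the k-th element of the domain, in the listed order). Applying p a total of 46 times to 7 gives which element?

9

Tracing 7 → 4 → … returns to 7 after 7 steps, so 7 lies in a 7-cycle (1, 5, 7, 4, 3, 8, 9).
Since the cycle has length 7, p^46 acts on it the same as p^4 (46 mod 7 = 4).
Stepping 4 places around the cycle: 7 → 4 → 3 → 8 → 9.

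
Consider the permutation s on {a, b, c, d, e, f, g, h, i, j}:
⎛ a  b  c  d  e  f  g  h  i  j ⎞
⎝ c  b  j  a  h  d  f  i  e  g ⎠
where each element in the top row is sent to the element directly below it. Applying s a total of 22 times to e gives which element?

h

Tracing e → h → … returns to e after 3 steps, so e lies in a 3-cycle (e, h, i).
Powers repeat with period 3 on this cycle, and 22 mod 3 = 1, so s^22(e) = s^1(e).
Stepping 1 place around the cycle: e → h.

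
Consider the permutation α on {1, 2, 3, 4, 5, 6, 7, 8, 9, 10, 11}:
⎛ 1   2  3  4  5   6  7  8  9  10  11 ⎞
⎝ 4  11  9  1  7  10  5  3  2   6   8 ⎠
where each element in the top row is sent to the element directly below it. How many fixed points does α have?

0

No element satisfies α(x) = x, so there are 0 fixed points.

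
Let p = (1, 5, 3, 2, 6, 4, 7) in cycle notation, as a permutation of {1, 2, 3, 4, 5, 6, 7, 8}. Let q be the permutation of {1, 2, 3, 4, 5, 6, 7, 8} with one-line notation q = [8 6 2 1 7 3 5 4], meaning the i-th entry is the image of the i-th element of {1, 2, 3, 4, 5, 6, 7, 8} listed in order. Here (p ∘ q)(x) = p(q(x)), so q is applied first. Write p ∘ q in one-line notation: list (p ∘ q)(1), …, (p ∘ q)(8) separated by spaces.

8 4 6 5 1 2 3 7

Chase each element through q then p: 1 → 8 → 8; 2 → 6 → 4; 3 → 2 → 6; 4 → 1 → 5; 5 → 7 → 1; 6 → 3 → 2; 7 → 5 → 3; 8 → 4 → 7.
Collecting the images, p ∘ q = [8 4 6 5 1 2 3 7].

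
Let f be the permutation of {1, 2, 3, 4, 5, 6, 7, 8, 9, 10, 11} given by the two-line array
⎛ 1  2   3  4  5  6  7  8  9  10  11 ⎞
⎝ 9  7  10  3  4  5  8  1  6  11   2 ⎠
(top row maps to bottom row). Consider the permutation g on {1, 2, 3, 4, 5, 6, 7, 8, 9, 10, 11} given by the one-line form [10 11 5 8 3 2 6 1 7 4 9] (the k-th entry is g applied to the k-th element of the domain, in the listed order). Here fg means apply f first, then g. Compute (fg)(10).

f(10) = 11, then g(11) = 9; composing gives (fg)(10) = 9.

9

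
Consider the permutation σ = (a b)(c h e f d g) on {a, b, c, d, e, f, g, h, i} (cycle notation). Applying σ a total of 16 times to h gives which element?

h lies in the 6-cycle (c h e f d g).
Powers repeat with period 6 on this cycle, and 16 mod 6 = 4, so σ^16(h) = σ^4(h).
Stepping 4 places around the cycle: h → e → f → d → g.

g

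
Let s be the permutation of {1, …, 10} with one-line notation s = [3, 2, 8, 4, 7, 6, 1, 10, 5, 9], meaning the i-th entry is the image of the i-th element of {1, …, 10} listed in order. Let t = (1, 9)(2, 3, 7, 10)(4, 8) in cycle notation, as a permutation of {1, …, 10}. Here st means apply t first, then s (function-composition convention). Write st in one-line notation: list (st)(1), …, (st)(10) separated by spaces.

5 8 1 10 7 6 9 4 3 2

(st)(x) = s(t(x)). Computing each image: s(t(1)) = s(9) = 5, s(t(2)) = s(3) = 8, s(t(3)) = s(7) = 1, s(t(4)) = s(8) = 10, s(t(5)) = s(5) = 7, s(t(6)) = s(6) = 6, s(t(7)) = s(10) = 9, s(t(8)) = s(4) = 4, s(t(9)) = s(1) = 3, s(t(10)) = s(2) = 2.
Hence st = [5 8 1 10 7 6 9 4 3 2].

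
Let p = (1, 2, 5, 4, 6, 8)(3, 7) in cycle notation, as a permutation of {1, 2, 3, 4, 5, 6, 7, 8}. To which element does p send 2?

5

2 appears in (1, 2, 5, 4, 6, 8); the next entry (wrapping around) is 5.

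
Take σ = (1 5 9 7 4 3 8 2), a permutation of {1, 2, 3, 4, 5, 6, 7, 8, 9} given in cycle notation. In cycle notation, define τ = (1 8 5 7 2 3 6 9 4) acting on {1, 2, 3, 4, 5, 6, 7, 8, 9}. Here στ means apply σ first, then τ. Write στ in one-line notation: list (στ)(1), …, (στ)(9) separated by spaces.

7 8 5 6 4 9 1 3 2

Chase each element through σ then τ: 1 → 5 → 7; 2 → 1 → 8; 3 → 8 → 5; 4 → 3 → 6; 5 → 9 → 4; 6 → 6 → 9; 7 → 4 → 1; 8 → 2 → 3; 9 → 7 → 2.
Collecting the images, στ = [7 8 5 6 4 9 1 3 2].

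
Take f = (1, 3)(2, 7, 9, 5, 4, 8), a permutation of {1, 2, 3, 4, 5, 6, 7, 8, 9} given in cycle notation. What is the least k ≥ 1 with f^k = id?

6

The cycle type of f is (6, 2, 1).
Since disjoint cycles commute, ord(f) = lcm(6, 2) = 6.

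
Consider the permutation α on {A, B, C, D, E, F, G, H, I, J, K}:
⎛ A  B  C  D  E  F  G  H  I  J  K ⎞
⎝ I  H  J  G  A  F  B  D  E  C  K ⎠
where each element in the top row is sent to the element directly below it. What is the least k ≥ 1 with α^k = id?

12

Writing α as disjoint cycles, the cycle lengths are 4, 3, 2, 1, 1.
The order is lcm(4, 3, 2) = 12.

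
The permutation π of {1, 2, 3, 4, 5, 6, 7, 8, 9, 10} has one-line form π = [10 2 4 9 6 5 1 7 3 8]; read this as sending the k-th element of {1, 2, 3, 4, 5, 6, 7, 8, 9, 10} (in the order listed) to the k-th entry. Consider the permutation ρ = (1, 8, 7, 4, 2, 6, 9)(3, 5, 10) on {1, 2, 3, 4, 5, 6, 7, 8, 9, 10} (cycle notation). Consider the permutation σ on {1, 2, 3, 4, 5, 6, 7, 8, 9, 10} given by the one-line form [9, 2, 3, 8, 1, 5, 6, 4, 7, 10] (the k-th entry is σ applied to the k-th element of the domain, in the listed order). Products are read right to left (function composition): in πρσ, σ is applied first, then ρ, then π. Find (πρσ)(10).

4

(πρσ)(10) = π(ρ(σ(10))). σ(10) = 10, then ρ(10) = 3, then π(3) = 4, so the result is 4.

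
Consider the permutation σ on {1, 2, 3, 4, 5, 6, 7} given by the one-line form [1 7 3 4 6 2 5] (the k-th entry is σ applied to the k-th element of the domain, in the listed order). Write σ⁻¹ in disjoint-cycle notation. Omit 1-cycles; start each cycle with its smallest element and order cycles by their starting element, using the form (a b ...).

The cycle decomposition of σ is (2 7 5 6).
The inverse reverses every cycle; in canonical form, σ⁻¹ = (2 6 5 7).

(2 6 5 7)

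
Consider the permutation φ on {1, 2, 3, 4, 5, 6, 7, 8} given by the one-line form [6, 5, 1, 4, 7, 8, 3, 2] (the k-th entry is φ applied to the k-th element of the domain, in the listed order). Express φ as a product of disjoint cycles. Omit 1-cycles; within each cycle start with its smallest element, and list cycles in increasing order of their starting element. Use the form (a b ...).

(1 6 8 2 5 7 3)

From 1: 1 → 6 → 8 → 2 → 5 → 7 → 3 → 1, closing the cycle (1 6 8 2 5 7 3).
Repeating from the next unused element and collecting all non-trivial cycles gives (1 6 8 2 5 7 3).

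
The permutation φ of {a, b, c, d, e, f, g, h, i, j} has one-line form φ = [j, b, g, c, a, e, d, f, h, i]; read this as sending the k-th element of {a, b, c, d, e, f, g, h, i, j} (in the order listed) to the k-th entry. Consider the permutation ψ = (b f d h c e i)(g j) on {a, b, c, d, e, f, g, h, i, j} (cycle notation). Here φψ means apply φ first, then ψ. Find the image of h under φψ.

d

(φψ)(h) = ψ(φ(h)). φ(h) = f, then ψ(f) = d. So (φψ)(h) = d.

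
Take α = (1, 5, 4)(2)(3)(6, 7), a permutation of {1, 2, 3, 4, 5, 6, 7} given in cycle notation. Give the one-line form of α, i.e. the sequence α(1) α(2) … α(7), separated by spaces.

5 2 3 1 4 7 6

Each element maps to the next entry in its cycle (wrapping to the front): 1→5, 2→2, 3→3, 4→1, 5→4, 6→7, 7→6.
Listing these in domain order gives 5 2 3 1 4 7 6.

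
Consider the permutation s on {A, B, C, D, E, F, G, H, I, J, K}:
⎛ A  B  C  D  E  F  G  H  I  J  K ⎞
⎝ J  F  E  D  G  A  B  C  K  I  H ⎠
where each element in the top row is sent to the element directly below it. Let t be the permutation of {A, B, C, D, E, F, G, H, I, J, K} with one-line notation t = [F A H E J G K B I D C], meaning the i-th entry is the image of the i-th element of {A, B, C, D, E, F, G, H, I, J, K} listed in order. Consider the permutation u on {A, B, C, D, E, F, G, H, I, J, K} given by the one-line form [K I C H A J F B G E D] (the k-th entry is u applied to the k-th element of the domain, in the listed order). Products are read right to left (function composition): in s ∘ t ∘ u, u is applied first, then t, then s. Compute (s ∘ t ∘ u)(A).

E

Chase A: u(A) = K; t(K) = C; s(C) = E. Hence (s ∘ t ∘ u)(A) = E.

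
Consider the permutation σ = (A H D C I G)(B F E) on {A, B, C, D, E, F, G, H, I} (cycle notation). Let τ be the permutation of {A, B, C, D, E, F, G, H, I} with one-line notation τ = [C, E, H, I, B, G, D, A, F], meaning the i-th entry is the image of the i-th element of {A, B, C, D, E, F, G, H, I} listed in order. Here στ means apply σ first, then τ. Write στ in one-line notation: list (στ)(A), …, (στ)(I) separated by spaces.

(στ)(x) = τ(σ(x)). Computing each image: τ(σ(A)) = τ(H) = A, τ(σ(B)) = τ(F) = G, τ(σ(C)) = τ(I) = F, τ(σ(D)) = τ(C) = H, τ(σ(E)) = τ(B) = E, τ(σ(F)) = τ(E) = B, τ(σ(G)) = τ(A) = C, τ(σ(H)) = τ(D) = I, τ(σ(I)) = τ(G) = D.
Hence στ = [A G F H E B C I D].

A G F H E B C I D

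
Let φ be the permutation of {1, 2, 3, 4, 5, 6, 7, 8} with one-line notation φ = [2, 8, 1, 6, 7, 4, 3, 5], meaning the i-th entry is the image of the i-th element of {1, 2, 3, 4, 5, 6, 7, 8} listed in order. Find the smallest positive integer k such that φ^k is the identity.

6

Writing φ as disjoint cycles, the cycle lengths are 6, 2.
Since disjoint cycles commute, ord(φ) = lcm(6, 2) = 6.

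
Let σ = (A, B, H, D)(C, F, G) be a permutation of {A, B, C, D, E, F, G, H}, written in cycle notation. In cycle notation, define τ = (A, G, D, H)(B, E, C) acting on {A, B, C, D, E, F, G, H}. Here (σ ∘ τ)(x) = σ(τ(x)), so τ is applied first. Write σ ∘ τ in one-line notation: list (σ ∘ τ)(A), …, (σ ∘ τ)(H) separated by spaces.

C E H D F G A B

(σ ∘ τ)(x) = σ(τ(x)). Computing each image: σ(τ(A)) = σ(G) = C, σ(τ(B)) = σ(E) = E, σ(τ(C)) = σ(B) = H, σ(τ(D)) = σ(H) = D, σ(τ(E)) = σ(C) = F, σ(τ(F)) = σ(F) = G, σ(τ(G)) = σ(D) = A, σ(τ(H)) = σ(A) = B.
Hence σ ∘ τ = [C E H D F G A B].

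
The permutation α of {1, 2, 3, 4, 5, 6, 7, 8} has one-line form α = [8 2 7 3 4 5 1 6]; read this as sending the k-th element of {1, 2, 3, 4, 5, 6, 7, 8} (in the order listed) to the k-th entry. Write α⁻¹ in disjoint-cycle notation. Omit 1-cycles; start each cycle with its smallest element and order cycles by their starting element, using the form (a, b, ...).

(1, 7, 3, 4, 5, 6, 8)

First write α in disjoint cycles: (1, 8, 6, 5, 4, 3, 7).
The inverse reverses every cycle; in canonical form, α⁻¹ = (1, 7, 3, 4, 5, 6, 8).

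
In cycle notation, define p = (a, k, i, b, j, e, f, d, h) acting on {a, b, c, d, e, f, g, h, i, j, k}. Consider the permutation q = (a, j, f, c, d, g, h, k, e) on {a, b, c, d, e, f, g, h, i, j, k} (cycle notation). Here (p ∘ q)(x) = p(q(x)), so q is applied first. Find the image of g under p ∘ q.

q(g) = h, then p(h) = a; composing gives (p ∘ q)(g) = a.

a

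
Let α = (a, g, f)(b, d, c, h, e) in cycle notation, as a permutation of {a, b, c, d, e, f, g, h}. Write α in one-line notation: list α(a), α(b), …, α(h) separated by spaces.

Reading each image from the cycles: a↦g, b↦d, c↦h, d↦c, e↦b, f↦a, g↦f, h↦e.
Listing these in domain order gives g d h c b a f e.

g d h c b a f e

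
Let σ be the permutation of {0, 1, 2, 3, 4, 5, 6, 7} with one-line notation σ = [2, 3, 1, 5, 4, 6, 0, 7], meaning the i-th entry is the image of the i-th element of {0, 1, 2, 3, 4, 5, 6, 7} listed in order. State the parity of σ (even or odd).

odd

In disjoint-cycle form the cycle lengths are 6, 1, 1.
A cycle is odd iff its length is even; σ has 1 even-length cycle, so sgn(σ) = (−1)^1 and σ is odd.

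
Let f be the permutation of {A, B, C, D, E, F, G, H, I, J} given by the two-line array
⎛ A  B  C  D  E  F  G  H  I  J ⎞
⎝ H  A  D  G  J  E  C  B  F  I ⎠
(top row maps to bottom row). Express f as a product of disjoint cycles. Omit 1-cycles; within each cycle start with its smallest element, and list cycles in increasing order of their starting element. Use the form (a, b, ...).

(A, H, B)(C, D, G)(E, J, I, F)

Start at A and follow images: A → H → B → A, giving the cycle (A, H, B).
Continuing from each remaining unvisited element yields (A, H, B)(C, D, G)(E, J, I, F).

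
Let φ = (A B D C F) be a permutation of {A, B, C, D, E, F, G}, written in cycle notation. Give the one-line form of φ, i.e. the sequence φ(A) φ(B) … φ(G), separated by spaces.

Reading each image from the cycles: A→B, B→D, C→F, D→C, E→E, F→A, G→G.
So the one-line form is B D F C E A G.

B D F C E A G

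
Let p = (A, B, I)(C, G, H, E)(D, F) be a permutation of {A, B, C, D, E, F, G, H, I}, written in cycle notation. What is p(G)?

Within (C, G, H, E), G ↦ H.

H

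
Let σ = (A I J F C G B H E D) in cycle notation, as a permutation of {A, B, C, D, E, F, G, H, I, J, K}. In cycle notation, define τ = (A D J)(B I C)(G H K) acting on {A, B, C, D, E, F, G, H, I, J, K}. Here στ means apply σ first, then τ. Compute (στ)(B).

(στ)(B) = τ(σ(B)). σ(B) = H, then τ(H) = K. So (στ)(B) = K.

K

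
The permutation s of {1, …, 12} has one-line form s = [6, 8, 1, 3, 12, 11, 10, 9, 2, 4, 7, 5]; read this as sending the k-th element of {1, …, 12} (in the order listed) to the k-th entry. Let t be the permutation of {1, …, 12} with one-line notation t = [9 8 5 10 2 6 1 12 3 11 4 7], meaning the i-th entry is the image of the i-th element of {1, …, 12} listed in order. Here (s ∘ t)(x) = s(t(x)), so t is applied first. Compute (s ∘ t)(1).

2

First apply t: t(1) = 9, then s(9) = 2. Thus (s ∘ t)(1) = 2.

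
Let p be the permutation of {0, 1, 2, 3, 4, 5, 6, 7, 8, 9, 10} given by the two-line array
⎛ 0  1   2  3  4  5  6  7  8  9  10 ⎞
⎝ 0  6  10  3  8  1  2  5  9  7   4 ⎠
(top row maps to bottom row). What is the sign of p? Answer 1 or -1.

1

In disjoint-cycle form the cycle lengths are 9, 1, 1.
A cycle is odd iff its length is even; p has 0 even-length cycles, so sgn(p) = (−1)^0 and p is even.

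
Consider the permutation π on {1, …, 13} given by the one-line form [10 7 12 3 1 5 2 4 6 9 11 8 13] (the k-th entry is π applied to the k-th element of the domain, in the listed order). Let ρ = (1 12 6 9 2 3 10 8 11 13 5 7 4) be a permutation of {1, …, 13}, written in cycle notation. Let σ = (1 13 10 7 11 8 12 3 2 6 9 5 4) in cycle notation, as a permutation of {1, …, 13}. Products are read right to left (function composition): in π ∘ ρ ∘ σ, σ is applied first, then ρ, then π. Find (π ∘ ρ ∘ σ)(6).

7

Apply the permutations in order: σ(6) = 9, then ρ(9) = 2, then π(2) = 7. So (π ∘ ρ ∘ σ)(6) = 7.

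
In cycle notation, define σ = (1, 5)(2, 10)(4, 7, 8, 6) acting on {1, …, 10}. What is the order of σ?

4

The cycle type of σ is (4, 2, 2, 1, 1).
The order is lcm(4, 2, 2) = 4.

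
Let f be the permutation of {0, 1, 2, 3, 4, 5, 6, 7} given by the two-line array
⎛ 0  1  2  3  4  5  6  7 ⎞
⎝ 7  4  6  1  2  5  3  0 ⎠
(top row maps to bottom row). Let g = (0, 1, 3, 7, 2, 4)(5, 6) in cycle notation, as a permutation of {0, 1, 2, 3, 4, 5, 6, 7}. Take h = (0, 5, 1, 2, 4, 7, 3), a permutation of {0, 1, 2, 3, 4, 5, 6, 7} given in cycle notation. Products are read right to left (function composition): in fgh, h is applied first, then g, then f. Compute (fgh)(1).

2

(fgh)(1) = f(g(h(1))). h(1) = 2, then g(2) = 4, then f(4) = 2, so the result is 2.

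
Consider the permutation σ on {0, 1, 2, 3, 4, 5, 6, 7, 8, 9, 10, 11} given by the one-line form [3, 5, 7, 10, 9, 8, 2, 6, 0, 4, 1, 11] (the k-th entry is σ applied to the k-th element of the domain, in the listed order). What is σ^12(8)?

Tracing 8 → 0 → … returns to 8 after 6 steps, so 8 lies in a 6-cycle (0, 3, 10, 1, 5, 8).
Since the cycle has length 6, σ^12 acts on it the same as σ^0 (12 mod 6 = 0).
So σ^12(8) = 8.

8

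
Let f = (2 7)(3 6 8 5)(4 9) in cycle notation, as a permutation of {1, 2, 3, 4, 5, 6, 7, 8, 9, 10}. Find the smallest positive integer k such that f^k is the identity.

4

The cycle type of f is (4, 2, 2, 1, 1).
The order is lcm(4, 2, 2) = 4.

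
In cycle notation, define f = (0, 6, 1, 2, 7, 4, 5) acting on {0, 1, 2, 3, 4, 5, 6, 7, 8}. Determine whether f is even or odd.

even

The cycle lengths are 7, 1, 1.
A cycle of length ℓ contributes ℓ−1 transpositions, so f is a product of 6 transpositions — even.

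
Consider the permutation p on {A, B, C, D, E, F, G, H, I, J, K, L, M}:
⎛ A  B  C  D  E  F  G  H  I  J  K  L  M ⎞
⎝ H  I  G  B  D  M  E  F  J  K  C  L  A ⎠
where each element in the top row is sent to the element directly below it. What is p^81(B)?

Tracing B → I → … returns to B after 8 steps, so B lies in an 8-cycle (B I J K C G E D).
Since the cycle has length 8, p^81 acts on it the same as p^1 (81 mod 8 = 1).
Advancing 1 step from B: B → I.

I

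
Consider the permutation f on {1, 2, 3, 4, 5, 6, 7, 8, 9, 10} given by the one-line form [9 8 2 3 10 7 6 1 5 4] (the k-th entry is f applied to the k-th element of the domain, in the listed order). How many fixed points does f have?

No element satisfies f(x) = x, so there are 0 fixed points.

0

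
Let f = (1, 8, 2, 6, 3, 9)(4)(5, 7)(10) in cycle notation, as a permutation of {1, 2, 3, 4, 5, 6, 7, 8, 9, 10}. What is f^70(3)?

3 lies in the 6-cycle (1, 8, 2, 6, 3, 9).
Since the cycle has length 6, f^70 acts on it the same as f^4 (70 mod 6 = 4).
Stepping 4 places around the cycle: 3 → 9 → 1 → 8 → 2.

2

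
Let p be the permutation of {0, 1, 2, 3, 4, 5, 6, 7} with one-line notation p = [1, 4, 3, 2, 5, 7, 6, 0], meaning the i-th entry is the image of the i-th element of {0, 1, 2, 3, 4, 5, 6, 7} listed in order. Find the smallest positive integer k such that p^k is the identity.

10

The disjoint-cycle form of p has cycle lengths 5, 2, 1.
Since disjoint cycles commute, ord(p) = lcm(5, 2) = 10.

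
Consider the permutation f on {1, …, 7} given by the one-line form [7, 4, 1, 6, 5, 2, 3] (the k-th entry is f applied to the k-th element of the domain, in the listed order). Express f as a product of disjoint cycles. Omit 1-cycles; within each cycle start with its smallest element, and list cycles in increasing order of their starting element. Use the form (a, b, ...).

Start at 1 and follow images: 1 → 7 → 3 → 1, giving the cycle (1, 7, 3).
Continuing from each remaining unvisited element yields (1, 7, 3)(2, 4, 6).

(1, 7, 3)(2, 4, 6)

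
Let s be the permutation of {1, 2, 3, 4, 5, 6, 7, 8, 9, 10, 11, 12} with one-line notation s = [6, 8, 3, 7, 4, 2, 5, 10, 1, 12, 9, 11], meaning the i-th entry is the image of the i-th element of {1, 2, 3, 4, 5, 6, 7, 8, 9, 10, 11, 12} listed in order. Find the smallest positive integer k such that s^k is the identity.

Decomposing into disjoint cycles gives cycle lengths 8, 3, 1.
Since disjoint cycles commute, ord(s) = lcm(8, 3) = 24.

24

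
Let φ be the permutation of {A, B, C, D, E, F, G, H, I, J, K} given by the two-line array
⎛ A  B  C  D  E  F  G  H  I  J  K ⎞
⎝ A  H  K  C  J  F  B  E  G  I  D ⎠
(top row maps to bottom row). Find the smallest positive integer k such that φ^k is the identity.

6

The disjoint-cycle form of φ has cycle lengths 6, 3, 1, 1.
The order of φ is the least common multiple of its cycle lengths: lcm(6, 3) = 6.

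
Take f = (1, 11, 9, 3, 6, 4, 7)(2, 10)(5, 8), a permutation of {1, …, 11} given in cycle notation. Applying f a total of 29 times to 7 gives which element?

1

7 lies in the 7-cycle (1, 11, 9, 3, 6, 4, 7).
On a 7-cycle, f^7 is the identity, so f^29 = f^1 there (29 ≡ 1 mod 7).
Stepping 1 place around the cycle: 7 → 1.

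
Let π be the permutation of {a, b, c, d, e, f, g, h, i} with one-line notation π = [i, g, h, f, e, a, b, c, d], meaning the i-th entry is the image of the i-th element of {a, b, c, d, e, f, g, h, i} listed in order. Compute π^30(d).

Tracing d → f → … returns to d after 4 steps, so d lies in a 4-cycle (a, i, d, f).
Since the cycle has length 4, π^30 acts on it the same as π^2 (30 mod 4 = 2).
Advancing 2 steps from d: d → f → a.

a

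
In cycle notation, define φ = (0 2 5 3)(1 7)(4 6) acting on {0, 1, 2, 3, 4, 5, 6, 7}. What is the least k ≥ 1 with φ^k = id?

4

The cycle type of φ is (4, 2, 2).
The order of φ is the least common multiple of its cycle lengths: lcm(4, 2, 2) = 4.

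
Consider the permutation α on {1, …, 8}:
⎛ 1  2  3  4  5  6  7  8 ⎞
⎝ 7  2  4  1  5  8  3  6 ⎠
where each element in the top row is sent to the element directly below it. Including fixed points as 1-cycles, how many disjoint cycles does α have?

The cycle decomposition is (1, 7, 3, 4)(2)(5)(6, 8), which has 4 cycles (counting 1-cycles).

4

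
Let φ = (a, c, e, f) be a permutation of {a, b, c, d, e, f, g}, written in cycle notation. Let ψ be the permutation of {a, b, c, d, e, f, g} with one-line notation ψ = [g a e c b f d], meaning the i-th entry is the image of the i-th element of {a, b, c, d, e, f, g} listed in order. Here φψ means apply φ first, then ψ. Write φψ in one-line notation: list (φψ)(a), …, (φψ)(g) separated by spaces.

(φψ)(x) = ψ(φ(x)). Computing each image: ψ(φ(a)) = ψ(c) = e, ψ(φ(b)) = ψ(b) = a, ψ(φ(c)) = ψ(e) = b, ψ(φ(d)) = ψ(d) = c, ψ(φ(e)) = ψ(f) = f, ψ(φ(f)) = ψ(a) = g, ψ(φ(g)) = ψ(g) = d.
Hence φψ = [e a b c f g d].

e a b c f g d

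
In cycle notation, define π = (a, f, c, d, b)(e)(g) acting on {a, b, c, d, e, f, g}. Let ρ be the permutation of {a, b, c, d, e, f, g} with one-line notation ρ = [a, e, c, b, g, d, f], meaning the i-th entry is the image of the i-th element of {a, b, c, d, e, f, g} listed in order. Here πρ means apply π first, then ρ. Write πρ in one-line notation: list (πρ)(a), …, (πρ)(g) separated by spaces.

Chase each element through π then ρ: a → f → d; b → a → a; c → d → b; d → b → e; e → e → g; f → c → c; g → g → f.
So πρ in one-line form is d a b e g c f.

d a b e g c f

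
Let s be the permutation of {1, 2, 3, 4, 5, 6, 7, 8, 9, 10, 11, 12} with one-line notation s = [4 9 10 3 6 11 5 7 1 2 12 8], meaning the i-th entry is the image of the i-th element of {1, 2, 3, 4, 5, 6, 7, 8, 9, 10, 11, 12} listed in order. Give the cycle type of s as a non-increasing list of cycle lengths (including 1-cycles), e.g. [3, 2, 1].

The disjoint cycles are (1, 4, 3, 10, 2, 9)(5, 6, 11, 12, 8, 7), with lengths 6, 6 in non-increasing order.

[6, 6]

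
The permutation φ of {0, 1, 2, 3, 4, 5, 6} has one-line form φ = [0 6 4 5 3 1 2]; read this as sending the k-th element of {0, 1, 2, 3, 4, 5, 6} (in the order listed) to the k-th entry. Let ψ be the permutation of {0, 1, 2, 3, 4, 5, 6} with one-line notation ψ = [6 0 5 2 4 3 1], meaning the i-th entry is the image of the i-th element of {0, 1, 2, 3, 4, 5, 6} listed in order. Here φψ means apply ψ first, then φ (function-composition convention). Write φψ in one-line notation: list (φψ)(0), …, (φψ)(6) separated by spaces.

2 0 1 4 3 5 6

(φψ)(x) = φ(ψ(x)). Computing each image: φ(ψ(0)) = φ(6) = 2, φ(ψ(1)) = φ(0) = 0, φ(ψ(2)) = φ(5) = 1, φ(ψ(3)) = φ(2) = 4, φ(ψ(4)) = φ(4) = 3, φ(ψ(5)) = φ(3) = 5, φ(ψ(6)) = φ(1) = 6.
Hence φψ = [2 0 1 4 3 5 6].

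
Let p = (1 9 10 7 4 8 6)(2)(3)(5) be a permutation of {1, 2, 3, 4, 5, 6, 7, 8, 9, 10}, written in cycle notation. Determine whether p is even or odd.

The cycle lengths are 7, 1, 1, 1.
A cycle of length ℓ contributes ℓ−1 transpositions, so p is a product of 6 transpositions — even.

even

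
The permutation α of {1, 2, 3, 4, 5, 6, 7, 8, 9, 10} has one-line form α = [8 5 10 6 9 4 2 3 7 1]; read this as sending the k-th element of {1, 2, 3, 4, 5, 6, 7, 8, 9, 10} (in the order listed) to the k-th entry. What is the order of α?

4

Decomposing into disjoint cycles gives cycle lengths 4, 4, 2.
The order is lcm(4, 4, 2) = 4.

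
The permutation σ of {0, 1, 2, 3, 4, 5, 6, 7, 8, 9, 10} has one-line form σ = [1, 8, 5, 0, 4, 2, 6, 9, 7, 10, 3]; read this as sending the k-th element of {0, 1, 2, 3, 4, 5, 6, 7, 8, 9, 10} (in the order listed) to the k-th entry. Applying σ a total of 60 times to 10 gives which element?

Tracing 10 → 3 → … returns to 10 after 7 steps, so 10 lies in a 7-cycle (0, 1, 8, 7, 9, 10, 3).
Since the cycle has length 7, σ^60 acts on it the same as σ^4 (60 mod 7 = 4).
Stepping 4 places around the cycle: 10 → 3 → 0 → 1 → 8.

8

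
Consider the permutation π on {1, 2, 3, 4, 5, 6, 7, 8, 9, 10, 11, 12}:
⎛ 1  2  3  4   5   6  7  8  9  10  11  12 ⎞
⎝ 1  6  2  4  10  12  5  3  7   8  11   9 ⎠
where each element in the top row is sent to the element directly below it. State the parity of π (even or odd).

even

In disjoint-cycle form the cycle lengths are 9, 1, 1, 1.
A cycle of length ℓ contributes ℓ−1 transpositions, so π is a product of 8 transpositions — even.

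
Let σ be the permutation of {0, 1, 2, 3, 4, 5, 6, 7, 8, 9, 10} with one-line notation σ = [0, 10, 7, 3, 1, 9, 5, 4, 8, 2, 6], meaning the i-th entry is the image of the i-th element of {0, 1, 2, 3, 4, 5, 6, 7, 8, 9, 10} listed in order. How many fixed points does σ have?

The fixed points (elements with σ(x) = x) are {0, 3, 8}, so there are 3.

3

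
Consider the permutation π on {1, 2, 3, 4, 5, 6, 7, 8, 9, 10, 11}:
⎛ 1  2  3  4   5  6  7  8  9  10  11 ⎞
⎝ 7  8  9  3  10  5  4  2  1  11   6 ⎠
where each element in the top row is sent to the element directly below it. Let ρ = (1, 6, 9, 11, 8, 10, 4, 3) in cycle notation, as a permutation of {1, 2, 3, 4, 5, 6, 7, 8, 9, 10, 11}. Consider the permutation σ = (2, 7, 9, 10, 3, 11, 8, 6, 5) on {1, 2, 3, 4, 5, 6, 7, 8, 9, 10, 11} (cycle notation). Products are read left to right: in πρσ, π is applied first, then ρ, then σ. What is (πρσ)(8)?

Apply the permutations in order: π(8) = 2, then ρ(2) = 2, then σ(2) = 7. So (πρσ)(8) = 7.

7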